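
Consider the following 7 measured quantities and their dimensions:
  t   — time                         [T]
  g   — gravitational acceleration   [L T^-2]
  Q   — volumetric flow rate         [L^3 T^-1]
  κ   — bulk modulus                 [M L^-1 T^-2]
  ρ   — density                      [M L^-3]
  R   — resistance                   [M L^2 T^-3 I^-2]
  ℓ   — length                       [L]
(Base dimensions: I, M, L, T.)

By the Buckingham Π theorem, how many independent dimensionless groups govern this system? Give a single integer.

Exponent matrix [I,M,L,T] × [t,g,Q,κ,ρ,R,ℓ]:
  I: [ 0  0  0  0  0 -2  0]
  M: [ 0  0  0  1  1  1  0]
  L: [ 0  1  3 -1 -3  2  1]
  T: [ 1 -2 -1 -2  0 -3  0]
Row reduction gives pivot columns t,g,κ,R; rank = 4
7 vars − rank 4 = 3 Π groups

3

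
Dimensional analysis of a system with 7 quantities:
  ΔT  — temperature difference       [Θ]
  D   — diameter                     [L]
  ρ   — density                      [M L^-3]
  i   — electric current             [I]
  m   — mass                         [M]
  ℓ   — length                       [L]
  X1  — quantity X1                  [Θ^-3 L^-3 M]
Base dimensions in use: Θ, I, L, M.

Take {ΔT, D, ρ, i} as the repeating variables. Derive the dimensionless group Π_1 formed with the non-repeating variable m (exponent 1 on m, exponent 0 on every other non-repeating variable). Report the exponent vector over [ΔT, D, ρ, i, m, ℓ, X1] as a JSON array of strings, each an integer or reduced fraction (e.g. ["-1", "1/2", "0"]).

Write exponents as rows Θ,I,L,M / cols ΔT,D,ρ,i,m,ℓ,X1:
  Θ: [ 1  0  0  0  0  0 -3]
  I: [ 0  0  0  1  0  0  0]
  L: [ 0  1 -3  0  0  1 -3]
  M: [ 0  0  1  0  1  0  1]
Echelon form has 4 nonzero rows (pivots: ΔT,D,ρ,i)
Pivot set = {ΔT,D,ρ,i}, free = {m,ℓ,X1}
RREF:
  r0: [   1    0    0    0    0    0   -3]
  r1: [   0    1    0    0    3    1    0]
  r2: [   0    0    1    0    1    0    1]
  r3: [   0    0    0    1    0    0    0]
Fix exponent of m at 1, ℓ at 0, X1 at 0; solve each RREF row for its pivot's exponent:
  r0: exp(ΔT) + (0)·1 = 0 ⇒ exp(ΔT) = 0
  r1: exp(D) + (3)·1 = 0 ⇒ exp(D) = -3
  r2: exp(ρ) + (1)·1 = 0 ⇒ exp(ρ) = -1
  r3: exp(i) + (0)·1 = 0 ⇒ exp(i) = 0
Π_1 = D^-3 · ρ^-1 · m

["0", "-3", "-1", "0", "1", "0", "0"]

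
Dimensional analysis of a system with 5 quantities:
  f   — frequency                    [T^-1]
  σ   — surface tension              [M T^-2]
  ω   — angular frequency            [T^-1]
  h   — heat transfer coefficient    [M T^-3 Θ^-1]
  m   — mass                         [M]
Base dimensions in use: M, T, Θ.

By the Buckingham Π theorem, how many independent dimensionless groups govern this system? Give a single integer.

2

Dimensional matrix (M×T×Θ by f×σ×ω×h×m):
  M: [ 0  1  0  1  1]
  T: [-1 -2 -1 -3  0]
  Θ: [ 0  0  0 -1  0]
Echelon form has 3 nonzero rows (pivots: f,σ,h)
Π count = n − r = 5 − 3 = 2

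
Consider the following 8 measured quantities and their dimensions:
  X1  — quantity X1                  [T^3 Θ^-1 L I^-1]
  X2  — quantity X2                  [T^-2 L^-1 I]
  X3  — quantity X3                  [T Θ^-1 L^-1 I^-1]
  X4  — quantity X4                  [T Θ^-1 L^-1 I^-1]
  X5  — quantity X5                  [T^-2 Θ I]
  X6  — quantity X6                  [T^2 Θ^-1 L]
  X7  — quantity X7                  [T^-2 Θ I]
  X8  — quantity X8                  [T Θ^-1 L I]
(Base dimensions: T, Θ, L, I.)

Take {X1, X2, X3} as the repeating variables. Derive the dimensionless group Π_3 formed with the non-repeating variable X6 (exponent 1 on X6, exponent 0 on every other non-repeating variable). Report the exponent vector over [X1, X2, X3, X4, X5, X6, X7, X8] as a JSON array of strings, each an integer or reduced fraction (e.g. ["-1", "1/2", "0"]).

["-3/2", "-1", "1/2", "0", "0", "1", "0", "0"]

Exponent matrix [T,Θ,L,I] × [X1,X2,X3,X4,X5,X6,X7,X8]:
  T: [ 3 -2  1  1 -2  2 -2  1]
  Θ: [-1  0 -1 -1  1 -1  1 -1]
  L: [ 1 -1 -1 -1  0  1  0  1]
  I: [-1  1 -1 -1  1  0  1  1]
Echelon form has 3 nonzero rows (pivots: X1,X2,X3)
Pivot set = {X1,X2,X3}, free = {X4,X5,X6,X7,X8}
RREF:
  r0: [   1    0    0    0 -1/2  3/2 -1/2    2]
  r1: [   0    1    0    0    0    1    0    2]
  r2: [   0    0    1    1 -1/2 -1/2 -1/2   -1]
  r3: [   0    0    0    0    0    0    0    0]
Fix exponent of X6 at 1, X4 at 0, X5 at 0, X7 at 0, X8 at 0; solve each RREF row for its pivot's exponent:
  r0: exp(X1) + (3/2)·1 = 0 ⇒ exp(X1) = -3/2
  r1: exp(X2) + (1)·1 = 0 ⇒ exp(X2) = -1
  r2: exp(X3) + (-1/2)·1 = 0 ⇒ exp(X3) = 1/2
Π_3 = X1^(-3/2) · X2^-1 · X3^(1/2) · X6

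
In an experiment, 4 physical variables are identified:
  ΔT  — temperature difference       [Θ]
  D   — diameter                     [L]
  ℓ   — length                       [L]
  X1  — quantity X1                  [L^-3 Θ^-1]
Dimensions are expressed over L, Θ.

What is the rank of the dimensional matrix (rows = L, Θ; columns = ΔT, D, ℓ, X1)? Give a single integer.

2

Exponent matrix [L,Θ] × [ΔT,D,ℓ,X1]:
  L: [ 0  1  1 -3]
  Θ: [ 1  0  0 -1]
Row reduction gives pivot columns ΔT,D; rank = 2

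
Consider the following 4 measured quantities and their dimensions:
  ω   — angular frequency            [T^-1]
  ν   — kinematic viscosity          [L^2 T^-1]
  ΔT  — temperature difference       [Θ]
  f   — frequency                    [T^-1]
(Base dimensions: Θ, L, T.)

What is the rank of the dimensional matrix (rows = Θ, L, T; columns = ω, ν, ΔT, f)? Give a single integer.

Write exponents as rows Θ,L,T / cols ω,ν,ΔT,f:
  Θ: [ 0  0  1  0]
  L: [ 0  2  0  0]
  T: [-1 -1  0 -1]
Echelon form has 3 nonzero rows (pivots: ω,ν,ΔT)

3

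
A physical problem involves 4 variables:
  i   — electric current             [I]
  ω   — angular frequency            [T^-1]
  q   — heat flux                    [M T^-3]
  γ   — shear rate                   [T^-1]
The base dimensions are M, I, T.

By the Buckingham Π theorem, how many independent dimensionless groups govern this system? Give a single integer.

Write exponents as rows M,I,T / cols i,ω,q,γ:
  M: [ 0  0  1  0]
  I: [ 1  0  0  0]
  T: [ 0 -1 -3 -1]
Echelon form has 3 nonzero rows (pivots: i,ω,q)
4 vars − rank 3 = 1 Π group

1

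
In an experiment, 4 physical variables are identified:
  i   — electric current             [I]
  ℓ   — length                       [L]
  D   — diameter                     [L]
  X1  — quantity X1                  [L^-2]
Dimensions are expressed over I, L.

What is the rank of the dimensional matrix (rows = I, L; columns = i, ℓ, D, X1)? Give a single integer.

Exponent matrix [I,L] × [i,ℓ,D,X1]:
  I: [ 1  0  0  0]
  L: [ 0  1  1 -2]
RREF → pivots at {i,ℓ} ⇒ r = 2

2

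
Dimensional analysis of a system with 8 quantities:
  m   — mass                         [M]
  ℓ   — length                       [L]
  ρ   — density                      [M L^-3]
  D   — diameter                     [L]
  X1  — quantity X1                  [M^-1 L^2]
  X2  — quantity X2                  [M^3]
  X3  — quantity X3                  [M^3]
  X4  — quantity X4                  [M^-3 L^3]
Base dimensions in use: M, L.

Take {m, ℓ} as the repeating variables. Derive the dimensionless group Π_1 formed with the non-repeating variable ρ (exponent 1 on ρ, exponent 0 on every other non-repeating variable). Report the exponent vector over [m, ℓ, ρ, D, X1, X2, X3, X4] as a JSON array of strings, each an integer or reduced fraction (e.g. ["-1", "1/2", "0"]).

["-1", "3", "1", "0", "0", "0", "0", "0"]

Write exponents as rows M,L / cols m,ℓ,ρ,D,X1,X2,X3,X4:
  M: [ 1  0  1  0 -1  3  3 -3]
  L: [ 0  1 -3  1  2  0  0  3]
RREF → pivots at {m,ℓ} ⇒ r = 2
Repeat: m,ℓ; free: ρ,D,X1,X2,X3,X4
RREF:
  r0: [   1    0    1    0   -1    3    3   -3]
  r1: [   0    1   -3    1    2    0    0    3]
Fix exponent of ρ at 1, D at 0, X1 at 0, X2 at 0, X3 at 0, X4 at 0; solve each RREF row for its pivot's exponent:
  r0: exp(m) + (1)·1 = 0 ⇒ exp(m) = -1
  r1: exp(ℓ) + (-3)·1 = 0 ⇒ exp(ℓ) = 3
Π_1 = m^-1 · ℓ^3 · ρ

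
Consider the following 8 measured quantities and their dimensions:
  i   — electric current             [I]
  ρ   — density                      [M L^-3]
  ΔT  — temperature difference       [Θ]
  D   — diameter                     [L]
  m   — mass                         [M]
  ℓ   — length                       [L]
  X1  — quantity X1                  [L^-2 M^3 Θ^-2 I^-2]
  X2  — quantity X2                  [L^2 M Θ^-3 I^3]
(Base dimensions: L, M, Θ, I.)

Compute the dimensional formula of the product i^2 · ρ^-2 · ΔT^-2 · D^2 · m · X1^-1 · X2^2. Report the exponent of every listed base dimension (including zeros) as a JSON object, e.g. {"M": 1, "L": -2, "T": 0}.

{"L": 14, "M": -2, "Θ": -6, "I": 10}

Write exponents as rows L,M,Θ,I / cols i,ρ,ΔT,D,m,ℓ,X1,X2:
  L: [ 0 -3  0  1  0  1 -2  2]
  M: [ 0  1  0  0  1  0  3  1]
  Θ: [ 0  0  1  0  0  0 -2 -3]
  I: [ 1  0  0  0  0  0 -2  3]
  [L]: (2)·0+(-2)·-3+(-2)·0+(2)·1+(1)·0+(-1)·-2+(2)·2 = 14
  [M]: (2)·0+(-2)·1+(-2)·0+(2)·0+(1)·1+(-1)·3+(2)·1 = -2
  [Θ]: (2)·0+(-2)·0+(-2)·1+(2)·0+(1)·0+(-1)·-2+(2)·-3 = -6
  [I]: (2)·1+(-2)·0+(-2)·0+(2)·0+(1)·0+(-1)·-2+(2)·3 = 10
⇒ L^14 M^-2 Θ^-6 I^10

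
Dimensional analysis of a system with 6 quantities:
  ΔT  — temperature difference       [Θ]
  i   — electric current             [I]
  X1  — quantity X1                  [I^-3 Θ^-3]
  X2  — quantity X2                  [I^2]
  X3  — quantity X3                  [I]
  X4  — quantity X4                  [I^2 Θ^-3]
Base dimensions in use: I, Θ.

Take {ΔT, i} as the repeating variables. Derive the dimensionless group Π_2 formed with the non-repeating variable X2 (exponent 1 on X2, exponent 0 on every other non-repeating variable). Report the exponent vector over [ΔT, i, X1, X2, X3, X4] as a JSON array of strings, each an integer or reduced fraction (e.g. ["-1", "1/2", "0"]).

["0", "-2", "0", "1", "0", "0"]

Exponent matrix [I,Θ] × [ΔT,i,X1,X2,X3,X4]:
  I: [ 0  1 -3  2  1  2]
  Θ: [ 1  0 -3  0  0 -3]
Echelon form has 2 nonzero rows (pivots: ΔT,i)
Repeat: ΔT,i; free: X1,X2,X3,X4
RREF:
  r0: [   1    0   -3    0    0   -3]
  r1: [   0    1   -3    2    1    2]
Fix exponent of X2 at 1, X1 at 0, X3 at 0, X4 at 0; solve each RREF row for its pivot's exponent:
  r0: exp(ΔT) + (0)·1 = 0 ⇒ exp(ΔT) = 0
  r1: exp(i) + (2)·1 = 0 ⇒ exp(i) = -2
Π_2 = i^-2 · X2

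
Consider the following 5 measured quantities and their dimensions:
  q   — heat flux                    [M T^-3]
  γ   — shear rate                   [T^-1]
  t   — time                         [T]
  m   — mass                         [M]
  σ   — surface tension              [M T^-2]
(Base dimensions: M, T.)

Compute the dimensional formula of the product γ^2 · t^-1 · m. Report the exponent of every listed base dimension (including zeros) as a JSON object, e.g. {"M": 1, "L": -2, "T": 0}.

Write exponents as rows M,T / cols q,γ,t,m,σ:
  M: [ 1  0  0  1  1]
  T: [-3 -1  1  0 -2]
  [M]: (2)·0+(-1)·0+(1)·1 = 1
  [T]: (2)·-1+(-1)·1+(1)·0 = -3
⇒ M T^-3

{"M": 1, "T": -3}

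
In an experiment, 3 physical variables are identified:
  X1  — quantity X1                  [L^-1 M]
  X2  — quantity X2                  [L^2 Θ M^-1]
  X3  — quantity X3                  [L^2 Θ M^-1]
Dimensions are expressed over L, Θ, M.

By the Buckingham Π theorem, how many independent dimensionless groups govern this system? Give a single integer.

Write exponents as rows L,Θ,M / cols X1,X2,X3:
  L: [-1  2  2]
  Θ: [ 0  1  1]
  M: [ 1 -1 -1]
Echelon form has 2 nonzero rows (pivots: X1,X2)
3 vars − rank 2 = 1 Π group

1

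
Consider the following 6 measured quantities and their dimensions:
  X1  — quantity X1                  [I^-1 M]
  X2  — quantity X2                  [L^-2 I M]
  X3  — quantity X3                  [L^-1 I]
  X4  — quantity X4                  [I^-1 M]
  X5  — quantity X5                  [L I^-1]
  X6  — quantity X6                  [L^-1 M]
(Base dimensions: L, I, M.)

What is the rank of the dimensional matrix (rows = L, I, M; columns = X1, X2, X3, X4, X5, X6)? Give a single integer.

2

Dimensional matrix (L×I×M by X1×X2×X3×X4×X5×X6):
  L: [ 0 -2 -1  0  1 -1]
  I: [-1  1  1 -1 -1  0]
  M: [ 1  1  0  1  0  1]
Row reduction gives pivot columns X1,X2; rank = 2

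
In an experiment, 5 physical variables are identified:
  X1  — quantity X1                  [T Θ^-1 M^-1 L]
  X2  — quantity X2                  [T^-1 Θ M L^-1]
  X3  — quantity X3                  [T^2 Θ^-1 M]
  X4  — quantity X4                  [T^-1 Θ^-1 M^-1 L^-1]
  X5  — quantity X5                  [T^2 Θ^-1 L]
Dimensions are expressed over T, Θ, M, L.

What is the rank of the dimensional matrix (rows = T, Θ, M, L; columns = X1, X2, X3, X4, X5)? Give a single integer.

3

Write exponents as rows T,Θ,M,L / cols X1,X2,X3,X4,X5:
  T: [ 1 -1  2 -1  2]
  Θ: [-1  1 -1 -1 -1]
  M: [-1  1  1 -1  0]
  L: [ 1 -1  0 -1  1]
RREF → pivots at {X1,X3,X4} ⇒ r = 3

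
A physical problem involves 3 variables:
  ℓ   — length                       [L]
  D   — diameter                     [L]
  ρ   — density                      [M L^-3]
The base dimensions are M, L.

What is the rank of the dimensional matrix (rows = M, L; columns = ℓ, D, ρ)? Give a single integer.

Exponent matrix [M,L] × [ℓ,D,ρ]:
  M: [ 0  0  1]
  L: [ 1  1 -3]
RREF → pivots at {ℓ,ρ} ⇒ r = 2

2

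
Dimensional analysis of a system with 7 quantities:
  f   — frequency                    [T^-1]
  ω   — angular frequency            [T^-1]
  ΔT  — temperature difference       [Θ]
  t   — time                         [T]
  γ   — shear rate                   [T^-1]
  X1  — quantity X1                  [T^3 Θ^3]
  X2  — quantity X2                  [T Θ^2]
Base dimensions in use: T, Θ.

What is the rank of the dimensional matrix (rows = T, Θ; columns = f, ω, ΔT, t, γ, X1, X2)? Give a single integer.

Dimensional matrix (T×Θ by f×ω×ΔT×t×γ×X1×X2):
  T: [-1 -1  0  1 -1  3  1]
  Θ: [ 0  0  1  0  0  3  2]
Echelon form has 2 nonzero rows (pivots: f,ΔT)

2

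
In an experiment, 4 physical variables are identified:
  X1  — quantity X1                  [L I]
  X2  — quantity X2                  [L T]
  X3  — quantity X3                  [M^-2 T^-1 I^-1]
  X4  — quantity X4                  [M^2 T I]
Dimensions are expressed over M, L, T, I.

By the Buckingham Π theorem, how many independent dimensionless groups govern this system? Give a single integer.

1

Dimensional matrix (M×L×T×I by X1×X2×X3×X4):
  M: [ 0  0 -2  2]
  L: [ 1  1  0  0]
  T: [ 0  1 -1  1]
  I: [ 1  0 -1  1]
Echelon form has 3 nonzero rows (pivots: X1,X2,X3)
n=4, r=3 ⇒ 1 dimensionless group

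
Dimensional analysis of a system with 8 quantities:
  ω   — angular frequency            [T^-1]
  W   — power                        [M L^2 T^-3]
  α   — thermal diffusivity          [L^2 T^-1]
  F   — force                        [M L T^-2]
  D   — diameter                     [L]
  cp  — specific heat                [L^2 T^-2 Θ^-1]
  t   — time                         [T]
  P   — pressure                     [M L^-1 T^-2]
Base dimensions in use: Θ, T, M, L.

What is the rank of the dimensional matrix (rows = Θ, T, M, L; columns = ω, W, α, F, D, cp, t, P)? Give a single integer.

Exponent matrix [Θ,T,M,L] × [ω,W,α,F,D,cp,t,P]:
  Θ: [ 0  0  0  0  0 -1  0  0]
  T: [-1 -3 -1 -2  0 -2  1 -2]
  M: [ 0  1  0  1  0  0  0  1]
  L: [ 0  2  2  1  1  2  0 -1]
RREF → pivots at {ω,W,α,cp} ⇒ r = 4

4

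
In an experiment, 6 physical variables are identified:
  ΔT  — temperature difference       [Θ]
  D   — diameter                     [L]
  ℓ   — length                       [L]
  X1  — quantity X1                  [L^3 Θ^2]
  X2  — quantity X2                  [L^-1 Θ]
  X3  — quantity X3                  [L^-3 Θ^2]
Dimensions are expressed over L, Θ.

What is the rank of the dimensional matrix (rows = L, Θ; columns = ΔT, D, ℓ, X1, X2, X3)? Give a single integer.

Write exponents as rows L,Θ / cols ΔT,D,ℓ,X1,X2,X3:
  L: [ 0  1  1  3 -1 -3]
  Θ: [ 1  0  0  2  1  2]
Row reduction gives pivot columns ΔT,D; rank = 2

2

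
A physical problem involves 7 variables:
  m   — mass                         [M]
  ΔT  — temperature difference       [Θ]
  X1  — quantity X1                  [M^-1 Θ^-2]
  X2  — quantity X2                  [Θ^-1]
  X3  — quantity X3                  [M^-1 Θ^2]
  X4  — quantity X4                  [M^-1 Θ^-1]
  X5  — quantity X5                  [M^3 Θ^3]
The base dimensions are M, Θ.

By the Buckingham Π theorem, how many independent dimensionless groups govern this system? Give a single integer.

5

Dimensional matrix (M×Θ by m×ΔT×X1×X2×X3×X4×X5):
  M: [ 1  0 -1  0 -1 -1  3]
  Θ: [ 0  1 -2 -1  2 -1  3]
Row reduction gives pivot columns m,ΔT; rank = 2
7 vars − rank 2 = 5 Π groups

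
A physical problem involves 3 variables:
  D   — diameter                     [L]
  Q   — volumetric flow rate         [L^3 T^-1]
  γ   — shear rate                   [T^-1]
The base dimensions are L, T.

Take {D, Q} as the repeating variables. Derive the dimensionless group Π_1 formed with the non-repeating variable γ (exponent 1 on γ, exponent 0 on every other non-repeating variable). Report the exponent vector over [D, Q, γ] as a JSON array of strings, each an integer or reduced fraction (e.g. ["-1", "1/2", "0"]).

["3", "-1", "1"]

Write exponents as rows L,T / cols D,Q,γ:
  L: [ 1  3  0]
  T: [ 0 -1 -1]
RREF → pivots at {D,Q} ⇒ r = 2
Pivot set = {D,Q}, free = {γ}
RREF:
  r0: [   1    0   -3]
  r1: [   0    1    1]
Fix exponent of γ at 1; solve each RREF row for its pivot's exponent:
  r0: exp(D) + (-3)·1 = 0 ⇒ exp(D) = 3
  r1: exp(Q) + (1)·1 = 0 ⇒ exp(Q) = -1
Π_1 = D^3 · Q^-1 · γ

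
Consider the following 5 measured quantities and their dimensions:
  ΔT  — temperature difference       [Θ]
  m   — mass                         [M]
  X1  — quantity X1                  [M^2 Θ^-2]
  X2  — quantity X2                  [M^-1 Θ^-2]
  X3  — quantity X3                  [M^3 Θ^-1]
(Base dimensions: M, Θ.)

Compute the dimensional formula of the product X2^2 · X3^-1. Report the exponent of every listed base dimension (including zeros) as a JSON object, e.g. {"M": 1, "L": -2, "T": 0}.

Exponent matrix [M,Θ] × [ΔT,m,X1,X2,X3]:
  M: [ 0  1  2 -1  3]
  Θ: [ 1  0 -2 -2 -1]
  [M]: (2)·-1+(-1)·3 = -5
  [Θ]: (2)·-2+(-1)·-1 = -3
⇒ M^-5 Θ^-3

{"M": -5, "Θ": -3}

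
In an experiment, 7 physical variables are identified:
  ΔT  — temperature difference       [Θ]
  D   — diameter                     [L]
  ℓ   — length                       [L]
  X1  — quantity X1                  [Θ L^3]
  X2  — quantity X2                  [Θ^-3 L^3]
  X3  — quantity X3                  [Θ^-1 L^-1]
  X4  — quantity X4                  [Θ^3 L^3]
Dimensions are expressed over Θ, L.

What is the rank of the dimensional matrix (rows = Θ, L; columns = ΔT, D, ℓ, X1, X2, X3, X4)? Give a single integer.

Dimensional matrix (Θ×L by ΔT×D×ℓ×X1×X2×X3×X4):
  Θ: [ 1  0  0  1 -3 -1  3]
  L: [ 0  1  1  3  3 -1  3]
RREF → pivots at {ΔT,D} ⇒ r = 2

2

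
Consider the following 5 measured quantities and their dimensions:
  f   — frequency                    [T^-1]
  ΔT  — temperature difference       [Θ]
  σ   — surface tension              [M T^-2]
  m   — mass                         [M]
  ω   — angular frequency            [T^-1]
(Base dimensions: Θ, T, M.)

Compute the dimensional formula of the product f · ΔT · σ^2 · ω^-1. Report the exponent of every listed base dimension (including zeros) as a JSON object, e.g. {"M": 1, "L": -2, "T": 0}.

Write exponents as rows Θ,T,M / cols f,ΔT,σ,m,ω:
  Θ: [ 0  1  0  0  0]
  T: [-1  0 -2  0 -1]
  M: [ 0  0  1  1  0]
  [Θ]: (1)·0+(1)·1+(2)·0+(-1)·0 = 1
  [T]: (1)·-1+(1)·0+(2)·-2+(-1)·-1 = -4
  [M]: (1)·0+(1)·0+(2)·1+(-1)·0 = 2
⇒ Θ T^-4 M^2

{"Θ": 1, "T": -4, "M": 2}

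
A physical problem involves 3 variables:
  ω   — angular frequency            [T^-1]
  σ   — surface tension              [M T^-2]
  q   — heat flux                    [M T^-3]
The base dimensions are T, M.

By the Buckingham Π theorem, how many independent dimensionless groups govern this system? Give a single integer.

1

Exponent matrix [T,M] × [ω,σ,q]:
  T: [-1 -2 -3]
  M: [ 0  1  1]
RREF → pivots at {ω,σ} ⇒ r = 2
Π count = n − r = 3 − 2 = 1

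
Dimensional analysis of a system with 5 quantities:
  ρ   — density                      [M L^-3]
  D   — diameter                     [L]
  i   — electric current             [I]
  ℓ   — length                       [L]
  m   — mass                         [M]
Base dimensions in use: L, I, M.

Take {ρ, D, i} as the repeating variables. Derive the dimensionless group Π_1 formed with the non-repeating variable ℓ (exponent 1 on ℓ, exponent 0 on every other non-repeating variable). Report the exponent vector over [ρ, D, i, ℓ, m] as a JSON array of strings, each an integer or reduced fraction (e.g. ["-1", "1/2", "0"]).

Dimensional matrix (L×I×M by ρ×D×i×ℓ×m):
  L: [-3  1  0  1  0]
  I: [ 0  0  1  0  0]
  M: [ 1  0  0  0  1]
Echelon form has 3 nonzero rows (pivots: ρ,D,i)
Pivot set = {ρ,D,i}, free = {ℓ,m}
RREF:
  r0: [   1    0    0    0    1]
  r1: [   0    1    0    1    3]
  r2: [   0    0    1    0    0]
Fix exponent of ℓ at 1, m at 0; solve each RREF row for its pivot's exponent:
  r0: exp(ρ) + (0)·1 = 0 ⇒ exp(ρ) = 0
  r1: exp(D) + (1)·1 = 0 ⇒ exp(D) = -1
  r2: exp(i) + (0)·1 = 0 ⇒ exp(i) = 0
Π_1 = D^-1 · ℓ

["0", "-1", "0", "1", "0"]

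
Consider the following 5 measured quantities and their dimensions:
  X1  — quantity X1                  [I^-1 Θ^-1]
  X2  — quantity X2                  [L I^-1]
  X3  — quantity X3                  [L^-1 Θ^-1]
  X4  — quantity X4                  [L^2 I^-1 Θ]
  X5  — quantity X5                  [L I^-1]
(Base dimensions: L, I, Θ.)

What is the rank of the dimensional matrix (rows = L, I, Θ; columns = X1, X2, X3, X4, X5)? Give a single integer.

Exponent matrix [L,I,Θ] × [X1,X2,X3,X4,X5]:
  L: [ 0  1 -1  2  1]
  I: [-1 -1  0 -1 -1]
  Θ: [-1  0 -1  1  0]
Row reduction gives pivot columns X1,X2; rank = 2

2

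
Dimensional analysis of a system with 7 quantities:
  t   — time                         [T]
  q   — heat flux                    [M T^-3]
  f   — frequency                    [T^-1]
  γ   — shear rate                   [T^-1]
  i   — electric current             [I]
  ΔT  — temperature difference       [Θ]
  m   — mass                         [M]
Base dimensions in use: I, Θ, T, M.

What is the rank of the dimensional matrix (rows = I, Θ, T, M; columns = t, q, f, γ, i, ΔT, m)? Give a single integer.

Write exponents as rows I,Θ,T,M / cols t,q,f,γ,i,ΔT,m:
  I: [ 0  0  0  0  1  0  0]
  Θ: [ 0  0  0  0  0  1  0]
  T: [ 1 -3 -1 -1  0  0  0]
  M: [ 0  1  0  0  0  0  1]
Echelon form has 4 nonzero rows (pivots: t,q,i,ΔT)

4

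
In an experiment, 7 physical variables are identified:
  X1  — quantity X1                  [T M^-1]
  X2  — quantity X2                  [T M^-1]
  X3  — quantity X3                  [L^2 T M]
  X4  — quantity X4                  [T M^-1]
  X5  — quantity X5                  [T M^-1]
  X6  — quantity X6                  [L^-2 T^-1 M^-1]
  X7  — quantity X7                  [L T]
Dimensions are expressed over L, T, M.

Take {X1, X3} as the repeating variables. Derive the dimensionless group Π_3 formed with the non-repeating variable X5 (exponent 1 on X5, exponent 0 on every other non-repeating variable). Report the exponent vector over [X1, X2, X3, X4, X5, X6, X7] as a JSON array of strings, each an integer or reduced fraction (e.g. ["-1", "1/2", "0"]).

Exponent matrix [L,T,M] × [X1,X2,X3,X4,X5,X6,X7]:
  L: [ 0  0  2  0  0 -2  1]
  T: [ 1  1  1  1  1 -1  1]
  M: [-1 -1  1 -1 -1 -1  0]
Echelon form has 2 nonzero rows (pivots: X1,X3)
Repeat: X1,X3; free: X2,X4,X5,X6,X7
RREF:
  r0: [   1    1    0    1    1    0  1/2]
  r1: [   0    0    1    0    0   -1  1/2]
  r2: [   0    0    0    0    0    0    0]
Fix exponent of X5 at 1, X2 at 0, X4 at 0, X6 at 0, X7 at 0; solve each RREF row for its pivot's exponent:
  r0: exp(X1) + (1)·1 = 0 ⇒ exp(X1) = -1
  r1: exp(X3) + (0)·1 = 0 ⇒ exp(X3) = 0
Π_3 = X1^-1 · X5

["-1", "0", "0", "0", "1", "0", "0"]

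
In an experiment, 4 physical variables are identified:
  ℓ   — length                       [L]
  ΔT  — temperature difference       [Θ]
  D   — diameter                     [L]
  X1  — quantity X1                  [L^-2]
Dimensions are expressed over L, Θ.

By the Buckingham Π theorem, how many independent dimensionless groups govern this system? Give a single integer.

Dimensional matrix (L×Θ by ℓ×ΔT×D×X1):
  L: [ 1  0  1 -2]
  Θ: [ 0  1  0  0]
RREF → pivots at {ℓ,ΔT} ⇒ r = 2
n=4, r=2 ⇒ 2 dimensionless groups

2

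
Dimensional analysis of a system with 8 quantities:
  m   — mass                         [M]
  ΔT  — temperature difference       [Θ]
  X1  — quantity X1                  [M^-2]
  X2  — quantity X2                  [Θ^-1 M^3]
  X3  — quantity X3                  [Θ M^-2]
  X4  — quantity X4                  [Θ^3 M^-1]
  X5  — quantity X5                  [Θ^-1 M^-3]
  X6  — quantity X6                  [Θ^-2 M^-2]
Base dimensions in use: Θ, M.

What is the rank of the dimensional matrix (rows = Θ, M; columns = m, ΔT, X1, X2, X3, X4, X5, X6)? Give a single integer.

Write exponents as rows Θ,M / cols m,ΔT,X1,X2,X3,X4,X5,X6:
  Θ: [ 0  1  0 -1  1  3 -1 -2]
  M: [ 1  0 -2  3 -2 -1 -3 -2]
Echelon form has 2 nonzero rows (pivots: m,ΔT)

2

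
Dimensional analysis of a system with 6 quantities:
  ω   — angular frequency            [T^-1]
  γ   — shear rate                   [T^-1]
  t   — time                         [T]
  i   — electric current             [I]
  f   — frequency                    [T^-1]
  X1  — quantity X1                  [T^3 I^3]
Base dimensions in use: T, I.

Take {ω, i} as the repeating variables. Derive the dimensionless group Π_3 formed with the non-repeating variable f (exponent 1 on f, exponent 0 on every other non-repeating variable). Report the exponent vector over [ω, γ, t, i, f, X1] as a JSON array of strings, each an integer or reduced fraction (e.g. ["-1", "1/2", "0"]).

["-1", "0", "0", "0", "1", "0"]

Dimensional matrix (T×I by ω×γ×t×i×f×X1):
  T: [-1 -1  1  0 -1  3]
  I: [ 0  0  0  1  0  3]
Echelon form has 2 nonzero rows (pivots: ω,i)
Pivot set = {ω,i}, free = {γ,t,f,X1}
RREF:
  r0: [   1    1   -1    0    1   -3]
  r1: [   0    0    0    1    0    3]
Fix exponent of f at 1, γ at 0, t at 0, X1 at 0; solve each RREF row for its pivot's exponent:
  r0: exp(ω) + (1)·1 = 0 ⇒ exp(ω) = -1
  r1: exp(i) + (0)·1 = 0 ⇒ exp(i) = 0
Π_3 = ω^-1 · f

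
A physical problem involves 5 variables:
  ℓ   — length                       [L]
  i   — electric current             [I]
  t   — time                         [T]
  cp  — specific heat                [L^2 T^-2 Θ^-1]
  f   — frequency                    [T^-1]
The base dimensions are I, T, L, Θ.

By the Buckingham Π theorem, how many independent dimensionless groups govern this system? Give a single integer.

Exponent matrix [I,T,L,Θ] × [ℓ,i,t,cp,f]:
  I: [ 0  1  0  0  0]
  T: [ 0  0  1 -2 -1]
  L: [ 1  0  0  2  0]
  Θ: [ 0  0  0 -1  0]
Echelon form has 4 nonzero rows (pivots: ℓ,i,t,cp)
5 vars − rank 4 = 1 Π group

1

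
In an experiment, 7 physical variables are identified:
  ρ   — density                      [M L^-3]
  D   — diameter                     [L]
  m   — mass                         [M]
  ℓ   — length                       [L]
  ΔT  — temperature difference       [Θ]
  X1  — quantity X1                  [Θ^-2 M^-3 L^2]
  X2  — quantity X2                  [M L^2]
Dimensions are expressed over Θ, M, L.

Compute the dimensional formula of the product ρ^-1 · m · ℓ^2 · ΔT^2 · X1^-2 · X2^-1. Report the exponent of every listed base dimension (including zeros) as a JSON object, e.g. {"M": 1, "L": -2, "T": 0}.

{"Θ": 6, "M": 5, "L": -1}

Dimensional matrix (Θ×M×L by ρ×D×m×ℓ×ΔT×X1×X2):
  Θ: [ 0  0  0  0  1 -2  0]
  M: [ 1  0  1  0  0 -3  1]
  L: [-3  1  0  1  0  2  2]
  [Θ]: (-1)·0+(1)·0+(2)·0+(2)·1+(-2)·-2+(-1)·0 = 6
  [M]: (-1)·1+(1)·1+(2)·0+(2)·0+(-2)·-3+(-1)·1 = 5
  [L]: (-1)·-3+(1)·0+(2)·1+(2)·0+(-2)·2+(-1)·2 = -1
⇒ Θ^6 M^5 L^-1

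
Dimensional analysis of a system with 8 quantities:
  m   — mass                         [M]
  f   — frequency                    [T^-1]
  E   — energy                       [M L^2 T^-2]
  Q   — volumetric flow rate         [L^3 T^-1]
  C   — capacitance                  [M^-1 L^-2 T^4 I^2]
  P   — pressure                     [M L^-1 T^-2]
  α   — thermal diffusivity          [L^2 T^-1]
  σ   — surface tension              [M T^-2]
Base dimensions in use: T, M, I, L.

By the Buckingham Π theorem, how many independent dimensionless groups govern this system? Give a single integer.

Dimensional matrix (T×M×I×L by m×f×E×Q×C×P×α×σ):
  T: [ 0 -1 -2 -1  4 -2 -1 -2]
  M: [ 1  0  1  0 -1  1  0  1]
  I: [ 0  0  0  0  2  0  0  0]
  L: [ 0  0  2  3 -2 -1  2  0]
Echelon form has 4 nonzero rows (pivots: m,f,E,C)
n=8, r=4 ⇒ 4 dimensionless groups

4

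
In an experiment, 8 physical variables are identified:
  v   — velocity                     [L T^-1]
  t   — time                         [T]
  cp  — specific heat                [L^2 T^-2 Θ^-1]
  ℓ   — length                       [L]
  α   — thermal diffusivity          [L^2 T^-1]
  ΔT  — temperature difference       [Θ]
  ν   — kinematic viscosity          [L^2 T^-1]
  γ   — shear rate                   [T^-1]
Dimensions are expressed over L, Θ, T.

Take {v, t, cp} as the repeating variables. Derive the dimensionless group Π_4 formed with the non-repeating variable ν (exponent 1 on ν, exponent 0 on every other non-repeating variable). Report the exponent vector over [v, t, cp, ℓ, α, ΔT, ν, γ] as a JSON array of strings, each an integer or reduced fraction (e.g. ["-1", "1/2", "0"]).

["-2", "-1", "0", "0", "0", "0", "1", "0"]

Exponent matrix [L,Θ,T] × [v,t,cp,ℓ,α,ΔT,ν,γ]:
  L: [ 1  0  2  1  2  0  2  0]
  Θ: [ 0  0 -1  0  0  1  0  0]
  T: [-1  1 -2  0 -1  0 -1 -1]
RREF → pivots at {v,t,cp} ⇒ r = 3
Pivot set = {v,t,cp}, free = {ℓ,α,ΔT,ν,γ}
RREF:
  r0: [   1    0    0    1    2    2    2    0]
  r1: [   0    1    0    1    1    0    1   -1]
  r2: [   0    0    1    0    0   -1    0    0]
Fix exponent of ν at 1, ℓ at 0, α at 0, ΔT at 0, γ at 0; solve each RREF row for its pivot's exponent:
  r0: exp(v) + (2)·1 = 0 ⇒ exp(v) = -2
  r1: exp(t) + (1)·1 = 0 ⇒ exp(t) = -1
  r2: exp(cp) + (0)·1 = 0 ⇒ exp(cp) = 0
Π_4 = v^-2 · t^-1 · ν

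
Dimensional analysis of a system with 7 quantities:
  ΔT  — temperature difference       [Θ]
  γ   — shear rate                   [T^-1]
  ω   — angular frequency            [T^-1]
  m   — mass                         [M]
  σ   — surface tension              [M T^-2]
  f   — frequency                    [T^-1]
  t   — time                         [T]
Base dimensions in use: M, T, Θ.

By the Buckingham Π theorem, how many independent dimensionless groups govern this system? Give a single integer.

4

Write exponents as rows M,T,Θ / cols ΔT,γ,ω,m,σ,f,t:
  M: [ 0  0  0  1  1  0  0]
  T: [ 0 -1 -1  0 -2 -1  1]
  Θ: [ 1  0  0  0  0  0  0]
Row reduction gives pivot columns ΔT,γ,m; rank = 3
Π count = n − r = 7 − 3 = 4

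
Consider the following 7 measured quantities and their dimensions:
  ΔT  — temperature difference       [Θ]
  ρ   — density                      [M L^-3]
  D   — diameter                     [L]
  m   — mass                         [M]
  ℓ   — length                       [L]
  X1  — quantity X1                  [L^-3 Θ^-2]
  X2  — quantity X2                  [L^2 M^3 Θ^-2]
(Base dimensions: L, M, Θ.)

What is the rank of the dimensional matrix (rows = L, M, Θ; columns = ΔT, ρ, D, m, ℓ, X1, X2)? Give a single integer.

Write exponents as rows L,M,Θ / cols ΔT,ρ,D,m,ℓ,X1,X2:
  L: [ 0 -3  1  0  1 -3  2]
  M: [ 0  1  0  1  0  0  3]
  Θ: [ 1  0  0  0  0 -2 -2]
Echelon form has 3 nonzero rows (pivots: ΔT,ρ,D)

3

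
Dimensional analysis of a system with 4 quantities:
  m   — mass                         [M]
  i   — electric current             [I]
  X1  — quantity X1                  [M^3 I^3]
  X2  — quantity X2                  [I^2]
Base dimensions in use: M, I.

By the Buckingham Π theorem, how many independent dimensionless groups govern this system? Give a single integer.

2

Exponent matrix [M,I] × [m,i,X1,X2]:
  M: [ 1  0  3  0]
  I: [ 0  1  3  2]
RREF → pivots at {m,i} ⇒ r = 2
Π count = n − r = 4 − 2 = 2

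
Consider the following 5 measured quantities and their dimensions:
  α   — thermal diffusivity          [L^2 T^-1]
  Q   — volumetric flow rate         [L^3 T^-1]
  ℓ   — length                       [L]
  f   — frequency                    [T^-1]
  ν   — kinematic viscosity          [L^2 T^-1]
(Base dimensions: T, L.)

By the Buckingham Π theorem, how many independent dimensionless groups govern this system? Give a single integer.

3

Exponent matrix [T,L] × [α,Q,ℓ,f,ν]:
  T: [-1 -1  0 -1 -1]
  L: [ 2  3  1  0  2]
RREF → pivots at {α,Q} ⇒ r = 2
5 vars − rank 2 = 3 Π groups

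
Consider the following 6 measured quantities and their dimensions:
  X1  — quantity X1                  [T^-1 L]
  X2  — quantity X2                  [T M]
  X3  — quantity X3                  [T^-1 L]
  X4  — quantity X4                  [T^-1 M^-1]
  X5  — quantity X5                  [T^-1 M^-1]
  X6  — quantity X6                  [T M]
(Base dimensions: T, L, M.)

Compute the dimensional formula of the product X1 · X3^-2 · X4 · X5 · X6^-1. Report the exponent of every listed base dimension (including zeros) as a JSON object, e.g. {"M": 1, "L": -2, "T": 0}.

{"T": -2, "L": -1, "M": -3}

Write exponents as rows T,L,M / cols X1,X2,X3,X4,X5,X6:
  T: [-1  1 -1 -1 -1  1]
  L: [ 1  0  1  0  0  0]
  M: [ 0  1  0 -1 -1  1]
  [T]: (1)·-1+(-2)·-1+(1)·-1+(1)·-1+(-1)·1 = -2
  [L]: (1)·1+(-2)·1+(1)·0+(1)·0+(-1)·0 = -1
  [M]: (1)·0+(-2)·0+(1)·-1+(1)·-1+(-1)·1 = -3
⇒ T^-2 L^-1 M^-3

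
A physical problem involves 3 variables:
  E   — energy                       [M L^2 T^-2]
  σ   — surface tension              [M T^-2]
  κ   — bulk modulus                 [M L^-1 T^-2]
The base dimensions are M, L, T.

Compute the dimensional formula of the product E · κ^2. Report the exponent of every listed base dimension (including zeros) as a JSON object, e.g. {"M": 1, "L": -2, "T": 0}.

Write exponents as rows M,L,T / cols E,σ,κ:
  M: [ 1  1  1]
  L: [ 2  0 -1]
  T: [-2 -2 -2]
  [M]: (1)·1+(2)·1 = 3
  [L]: (1)·2+(2)·-1 = 0
  [T]: (1)·-2+(2)·-2 = -6
⇒ M^3 T^-6

{"M": 3, "L": 0, "T": -6}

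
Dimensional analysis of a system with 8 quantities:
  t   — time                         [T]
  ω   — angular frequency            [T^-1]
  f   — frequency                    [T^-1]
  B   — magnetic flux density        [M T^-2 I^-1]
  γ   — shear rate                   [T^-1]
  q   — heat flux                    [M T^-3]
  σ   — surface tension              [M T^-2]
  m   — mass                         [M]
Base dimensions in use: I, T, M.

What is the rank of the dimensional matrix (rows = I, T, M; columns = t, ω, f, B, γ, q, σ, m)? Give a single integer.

3

Dimensional matrix (I×T×M by t×ω×f×B×γ×q×σ×m):
  I: [ 0  0  0 -1  0  0  0  0]
  T: [ 1 -1 -1 -2 -1 -3 -2  0]
  M: [ 0  0  0  1  0  1  1  1]
RREF → pivots at {t,B,q} ⇒ r = 3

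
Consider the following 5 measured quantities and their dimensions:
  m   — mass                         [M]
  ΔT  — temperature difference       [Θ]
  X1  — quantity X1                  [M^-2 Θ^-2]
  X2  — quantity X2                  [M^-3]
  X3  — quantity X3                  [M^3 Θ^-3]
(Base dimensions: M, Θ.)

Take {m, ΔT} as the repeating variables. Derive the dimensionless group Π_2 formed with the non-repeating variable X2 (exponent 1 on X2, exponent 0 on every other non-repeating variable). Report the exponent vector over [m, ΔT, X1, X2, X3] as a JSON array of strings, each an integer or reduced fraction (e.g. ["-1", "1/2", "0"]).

["3", "0", "0", "1", "0"]

Exponent matrix [M,Θ] × [m,ΔT,X1,X2,X3]:
  M: [ 1  0 -2 -3  3]
  Θ: [ 0  1 -2  0 -3]
Row reduction gives pivot columns m,ΔT; rank = 2
Repeat: m,ΔT; free: X1,X2,X3
RREF:
  r0: [   1    0   -2   -3    3]
  r1: [   0    1   -2    0   -3]
Fix exponent of X2 at 1, X1 at 0, X3 at 0; solve each RREF row for its pivot's exponent:
  r0: exp(m) + (-3)·1 = 0 ⇒ exp(m) = 3
  r1: exp(ΔT) + (0)·1 = 0 ⇒ exp(ΔT) = 0
Π_2 = m^3 · X2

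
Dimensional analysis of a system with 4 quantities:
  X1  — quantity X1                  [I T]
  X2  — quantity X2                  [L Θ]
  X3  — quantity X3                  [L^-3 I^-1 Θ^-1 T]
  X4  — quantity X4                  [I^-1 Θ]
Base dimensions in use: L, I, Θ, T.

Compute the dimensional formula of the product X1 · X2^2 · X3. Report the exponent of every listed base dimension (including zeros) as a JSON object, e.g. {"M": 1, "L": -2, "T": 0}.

Exponent matrix [L,I,Θ,T] × [X1,X2,X3,X4]:
  L: [ 0  1 -3  0]
  I: [ 1  0 -1 -1]
  Θ: [ 0  1 -1  1]
  T: [ 1  0  1  0]
  [L]: (1)·0+(2)·1+(1)·-3 = -1
  [I]: (1)·1+(2)·0+(1)·-1 = 0
  [Θ]: (1)·0+(2)·1+(1)·-1 = 1
  [T]: (1)·1+(2)·0+(1)·1 = 2
⇒ L^-1 Θ T^2

{"L": -1, "I": 0, "Θ": 1, "T": 2}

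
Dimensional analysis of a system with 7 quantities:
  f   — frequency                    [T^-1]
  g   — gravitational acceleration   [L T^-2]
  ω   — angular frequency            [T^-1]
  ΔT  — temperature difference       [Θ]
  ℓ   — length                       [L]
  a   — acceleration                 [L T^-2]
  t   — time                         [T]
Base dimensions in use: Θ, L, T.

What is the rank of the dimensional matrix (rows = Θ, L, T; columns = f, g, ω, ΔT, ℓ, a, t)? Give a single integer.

3

Exponent matrix [Θ,L,T] × [f,g,ω,ΔT,ℓ,a,t]:
  Θ: [ 0  0  0  1  0  0  0]
  L: [ 0  1  0  0  1  1  0]
  T: [-1 -2 -1  0  0 -2  1]
RREF → pivots at {f,g,ΔT} ⇒ r = 3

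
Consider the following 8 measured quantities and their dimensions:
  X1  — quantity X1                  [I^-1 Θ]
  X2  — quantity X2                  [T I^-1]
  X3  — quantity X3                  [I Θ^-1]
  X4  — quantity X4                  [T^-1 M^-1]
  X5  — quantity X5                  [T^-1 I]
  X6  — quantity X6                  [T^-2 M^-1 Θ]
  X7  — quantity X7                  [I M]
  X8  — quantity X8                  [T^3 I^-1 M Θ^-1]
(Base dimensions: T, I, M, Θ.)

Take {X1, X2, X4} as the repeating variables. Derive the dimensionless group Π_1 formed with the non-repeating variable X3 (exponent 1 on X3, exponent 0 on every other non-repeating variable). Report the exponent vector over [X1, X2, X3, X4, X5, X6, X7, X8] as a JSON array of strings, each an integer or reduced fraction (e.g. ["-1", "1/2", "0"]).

["1", "0", "1", "0", "0", "0", "0", "0"]

Exponent matrix [T,I,M,Θ] × [X1,X2,X3,X4,X5,X6,X7,X8]:
  T: [ 0  1  0 -1 -1 -2  0  3]
  I: [-1 -1  1  0  1  0  1 -1]
  M: [ 0  0  0 -1  0 -1  1  1]
  Θ: [ 1  0 -1  0  0  1  0 -1]
Echelon form has 3 nonzero rows (pivots: X1,X2,X4)
Pivot set = {X1,X2,X4}, free = {X3,X5,X6,X7,X8}
RREF:
  r0: [   1    0   -1    0    0    1    0   -1]
  r1: [   0    1    0    0   -1   -1   -1    2]
  r2: [   0    0    0    1    0    1   -1   -1]
  r3: [   0    0    0    0    0    0    0    0]
Fix exponent of X3 at 1, X5 at 0, X6 at 0, X7 at 0, X8 at 0; solve each RREF row for its pivot's exponent:
  r0: exp(X1) + (-1)·1 = 0 ⇒ exp(X1) = 1
  r1: exp(X2) + (0)·1 = 0 ⇒ exp(X2) = 0
  r2: exp(X4) + (0)·1 = 0 ⇒ exp(X4) = 0
Π_1 = X1 · X3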